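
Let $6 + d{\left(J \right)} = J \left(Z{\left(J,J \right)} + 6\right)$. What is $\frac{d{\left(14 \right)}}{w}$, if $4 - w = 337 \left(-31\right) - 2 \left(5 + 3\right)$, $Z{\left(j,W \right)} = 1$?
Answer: $\frac{92}{10467} \approx 0.0087895$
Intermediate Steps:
$d{\left(J \right)} = -6 + 7 J$ ($d{\left(J \right)} = -6 + J \left(1 + 6\right) = -6 + J 7 = -6 + 7 J$)
$w = 10467$ ($w = 4 - \left(337 \left(-31\right) - 2 \left(5 + 3\right)\right) = 4 - \left(-10447 - 16\right) = 4 - -10463 = 4 + 10463 = 10467$)
$\frac{d{\left(14 \right)}}{w} = \frac{-6 + 7 \cdot 14}{10467} = \left(-6 + 98\right) \frac{1}{10467} = 92 \cdot \frac{1}{10467} = \frac{92}{10467}$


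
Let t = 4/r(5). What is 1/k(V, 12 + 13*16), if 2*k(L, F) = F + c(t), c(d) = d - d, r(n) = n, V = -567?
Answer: 1/110 ≈ 0.0090909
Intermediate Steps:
t = 4/5 ≈ 0.80000
c(d) = 0
k(L, F) = F/2 (k(L, F) = (F + 0)/2 = F/2)
1/k(V, 12 + 13*16) = 1/((12 + 13*16)/2) = 1/((12 + 208)/2) = 1/((1/2)*220) = 1/110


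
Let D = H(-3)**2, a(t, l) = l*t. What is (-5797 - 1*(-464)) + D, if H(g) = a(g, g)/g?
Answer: -5324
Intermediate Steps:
H(g) = g (H(g) = (g*g)/g = g**2/g = g)
D = 9 (D = (-3)**2 = 9)
(-5797 - 1*(-464)) + D = (-5797 - 1*(-464)) + 9 = (-5797 + 464) + 9 = -5333 + 9 = -5324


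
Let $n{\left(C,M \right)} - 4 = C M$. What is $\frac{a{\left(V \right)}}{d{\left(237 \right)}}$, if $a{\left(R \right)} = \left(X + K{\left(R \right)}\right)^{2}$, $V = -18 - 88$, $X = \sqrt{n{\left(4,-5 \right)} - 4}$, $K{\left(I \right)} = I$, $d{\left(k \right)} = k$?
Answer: $\frac{11216}{237} - \frac{424 i \sqrt{5}}{237} \approx 47.325 - 4.0004 i$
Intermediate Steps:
$n{\left(C,M \right)} = 4 + C M$
$X = 2 i \sqrt{5}$ ($X = \sqrt{\left(4 + 4 \left(-5\right)\right) - 4} = \sqrt{\left(4 - 20\right) - 4} = \sqrt{-16 - 4} = \sqrt{-20} = 2 i \sqrt{5} \approx 4.4721 i$)
$V = -106$ ($V = -18 - 88 = -106$)
$a{\left(R \right)} = \left(R + 2 i \sqrt{5}\right)^{2}$ ($a{\left(R \right)} = \left(2 i \sqrt{5} + R\right)^{2} = \left(R + 2 i \sqrt{5}\right)^{2}$)
$\frac{a{\left(V \right)}}{d{\left(237 \right)}} = \frac{\left(-106 + 2 i \sqrt{5}\right)^{2}}{237}$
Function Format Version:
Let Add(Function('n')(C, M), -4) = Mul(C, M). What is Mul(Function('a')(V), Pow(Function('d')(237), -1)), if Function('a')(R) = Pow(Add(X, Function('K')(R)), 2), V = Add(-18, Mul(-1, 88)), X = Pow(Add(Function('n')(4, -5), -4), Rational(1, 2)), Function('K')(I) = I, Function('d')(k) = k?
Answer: Add(Rational(11216, 237), Mul(Rational(-424, 237), I, Pow(5, Rational(1, 2)))) ≈ Add(47.325, Mul(-4.0004, I))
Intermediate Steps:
Function('n')(C, M) = Add(4, Mul(C, M))
X = Mul(2, I, Pow(5, Rational(1, 2))) (X = Pow(Add(Add(4, Mul(4, -5)), -4), Rational(1, 2)) = Pow(Add(Add(4, -20), -4), Rational(1, 2)) = Pow(Add(-16, -4), Rational(1, 2)) = Pow(-20, Rational(1, 2)) = Mul(2, I, Pow(5, Rational(1, 2))) ≈ Mul(4.4721, I))
V = -106 (V = Add(-18, -88) = -106)
Function('a')(R) = Pow(Add(R, Mul(2, I, Pow(5, Rational(1, 2)))), 2) (Function('a')(R) = Pow(Add(Mul(2, I, Pow(5, Rational(1, 2))), R), 2) = Pow(Add(R, Mul(2, I, Pow(5, Rational(1, 2)))), 2))
Mul(Function('a')(V), Pow(Function('d')(237), -1)) = Mul(Pow(Add(-106, Mul(2, I, Pow(5, Rational(1, 2)))), 2), Pow(237, -1)) = Mul(Pow(Add(-106, Mul(2, I, Pow(5, Rational(1, 2)))), 2), Rational(1, 237)) = Mul(Rational(1, 237), Pow(Add(-106, Mul(2, I, Pow(5, Rational(1, 2)))), 2))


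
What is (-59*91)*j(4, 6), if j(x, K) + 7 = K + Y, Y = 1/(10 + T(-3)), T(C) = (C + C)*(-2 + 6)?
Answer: 11505/2 ≈ 5752.5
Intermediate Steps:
T(C) = 8*C (T(C) = (2*C)*4 = 8*C)
Y = -1/14 (Y = 1/(10 + 8*(-3)) = 1/(10 - 24) = 1/(-14) = -1/14 ≈ -0.071429)
j(x, K) = -99/14 + K (j(x, K) = -7 + (K - 1/14) = -7 + (-1/14 + K) = -99/14 + K)
(-59*91)*j(4, 6) = (-59*91)*(-99/14 + 6) = -5369*(-15/14) = 11505/2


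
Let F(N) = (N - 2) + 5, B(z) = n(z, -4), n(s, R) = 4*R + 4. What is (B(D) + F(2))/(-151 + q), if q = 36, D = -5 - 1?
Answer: 7/115 ≈ 0.060870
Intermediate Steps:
D = -6
n(s, R) = 4 + 4*R
B(z) = -12 (B(z) = 4 + 4*(-4) = 4 - 16 = -12)
F(N) = 3 + N (F(N) = (-2 + N) + 5 = 3 + N)
(B(D) + F(2))/(-151 + q) = (-12 + (3 + 2))/(-151 + 36) = (-12 + 5)/(-115) = -7*(-1/115) = 7/115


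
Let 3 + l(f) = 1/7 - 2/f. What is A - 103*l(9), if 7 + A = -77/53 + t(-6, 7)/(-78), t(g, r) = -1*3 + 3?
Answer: 1030822/3339 ≈ 308.72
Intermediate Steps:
t(g, r) = 0 (t(g, r) = -3 + 3 = 0)
A = -448/53 (A = -7 + (-77/53 + 0/(-78)) = -7 + (-77*1/53 + 0*(-1/78)) = -7 + (-77/53 + 0) = -7 - 77/53 = -448/53 ≈ -8.4528)
l(f) = -20/7 - 2/f (l(f) = -3 + (1/7 - 2/f) = -3 + (1*(⅐) - 2/f) = -3 + (⅐ - 2/f) = -20/7 - 2/f)
A - 103*l(9) = -448/53 - 103*(-20/7 - 2/9) = -448/53 - 103*(-194/63) = -448/53 + 19982/63 = 1030822/3339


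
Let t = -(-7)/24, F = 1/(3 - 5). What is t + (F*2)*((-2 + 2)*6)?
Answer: 7/24 ≈ 0.29167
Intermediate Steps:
F = -½ (F = 1/(-2) = -½ ≈ -0.50000)
t = 7/24 (t = -(-7)/24 = -1*(-7/24) = 7/24 ≈ 0.29167)
t + (F*2)*((-2 + 2)*6) = 7/24 + (-½*2)*((-2 + 2)*6) = 7/24 - 0*6 = 7/24 - 1*0 = 7/24 + 0 = 7/24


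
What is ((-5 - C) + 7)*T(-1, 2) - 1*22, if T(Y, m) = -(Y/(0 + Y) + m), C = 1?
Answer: -25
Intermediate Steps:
T(Y, m) = -1 - m (T(Y, m) = -(Y/Y + m) = -(1 + m) = -1 - m)
((-5 - C) + 7)*T(-1, 2) - 1*22 = ((-5 - 1*1) + 7)*(-1 - 1*2) - 1*22 = ((-5 - 1) + 7)*(-1 - 2) - 22 = (-6 + 7)*(-3) - 22 = 1*(-3) - 22 = -3 - 22 = -25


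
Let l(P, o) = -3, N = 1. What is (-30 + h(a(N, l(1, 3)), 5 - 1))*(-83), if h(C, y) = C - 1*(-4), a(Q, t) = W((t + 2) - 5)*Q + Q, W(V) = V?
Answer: 2573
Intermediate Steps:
a(Q, t) = Q + Q*(-3 + t) (a(Q, t) = ((t + 2) - 5)*Q + Q = ((2 + t) - 5)*Q + Q = (-3 + t)*Q + Q = Q*(-3 + t) + Q = Q + Q*(-3 + t))
h(C, y) = 4 + C (h(C, y) = C + 4 = 4 + C)
(-30 + h(a(N, l(1, 3)), 5 - 1))*(-83) = (-30 + (4 + 1*(-2 - 3)))*(-83) = (-30 + (4 + 1*(-5)))*(-83) = (-30 + (4 - 5))*(-83) = (-30 - 1)*(-83) = -31*(-83) = 2573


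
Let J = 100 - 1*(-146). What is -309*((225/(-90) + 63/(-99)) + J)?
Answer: -1650987/22 ≈ -75045.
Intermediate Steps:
J = 246 (J = 100 + 146 = 246)
-309*((225/(-90) + 63/(-99)) + J) = -309*((225/(-90) + 63/(-99)) + 246) = -309*((225*(-1/90) + 63*(-1/99)) + 246) = -309*((-5/2 - 7/11) + 246) = -309*(-69/22 + 246) = -309*5343/22 = -1650987/22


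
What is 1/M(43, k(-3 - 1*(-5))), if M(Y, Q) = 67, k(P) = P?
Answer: 1/67 ≈ 0.014925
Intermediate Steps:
1/M(43, k(-3 - 1*(-5))) = 1/67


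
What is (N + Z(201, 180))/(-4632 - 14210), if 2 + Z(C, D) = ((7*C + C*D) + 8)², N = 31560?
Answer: -1413415583/18842 ≈ -75014.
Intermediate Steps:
Z(C, D) = -2 + (8 + 7*C + C*D)² (Z(C, D) = -2 + ((7*C + C*D) + 8)² = -2 + (8 + 7*C + C*D)²)
(N + Z(201, 180))/(-4632 - 14210) = (31560 + (-2 + (8 + 7*201 + 201*180)²))/(-4632 - 14210) = (31560 + (-2 + (8 + 1407 + 36180)²))/(-18842) = (31560 + (-2 + 37595²))*(-1/18842) = (31560 + (-2 + 1413384025))*(-1/18842) = (31560 + 1413384023)*(-1/18842) = 1413415583*(-1/18842) = -1413415583/18842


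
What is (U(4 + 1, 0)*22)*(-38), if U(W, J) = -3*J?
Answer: 0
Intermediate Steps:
(U(4 + 1, 0)*22)*(-38) = (-3*0*22)*(-38) = (0*22)*(-38) = 0*(-38) = 0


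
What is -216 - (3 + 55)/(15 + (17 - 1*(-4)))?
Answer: -3917/18 ≈ -217.61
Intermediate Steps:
-216 - (3 + 55)/(15 + (17 - 1*(-4))) = -216 - 58/(15 + (17 + 4)) = -216 - 58/(15 + 21) = -216 - 58/36 = -216 - 1*29/18 = -216 - 29/18 = -3917/18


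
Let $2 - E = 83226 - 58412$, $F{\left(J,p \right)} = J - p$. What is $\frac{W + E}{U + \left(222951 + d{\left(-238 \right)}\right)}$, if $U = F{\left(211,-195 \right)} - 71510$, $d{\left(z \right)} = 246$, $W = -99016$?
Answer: $- \frac{123828}{152093} \approx -0.81416$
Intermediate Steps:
$E = -24812$ ($E = 2 - \left(83226 - 58412\right) = 2 - 24814 = -24812$)
$U = -71104$ ($U = \left(211 - -195\right) - 71510 = \left(211 + 195\right) - 71510 = 406 - 71510 = -71104$)
$\frac{W + E}{U + \left(222951 + d{\left(-238 \right)}\right)} = \frac{-99016 - 24812}{-71104 + \left(222951 + 246\right)} = - \frac{123828}{-71104 + 223197} = - \frac{123828}{152093}$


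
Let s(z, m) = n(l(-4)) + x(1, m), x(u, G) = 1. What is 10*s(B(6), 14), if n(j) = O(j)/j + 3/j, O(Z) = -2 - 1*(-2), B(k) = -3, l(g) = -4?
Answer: 5/2 ≈ 2.5000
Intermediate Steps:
O(Z) = 0 (O(Z) = -2 + 2 = 0)
n(j) = 3/j (n(j) = 0/j + 3/j = 0 + 3/j = 3/j)
s(z, m) = ¼ (s(z, m) = 3/(-4) + 1 = 3*(-¼) + 1 = -¾ + 1 = ¼)
10*s(B(6), 14) = 10*(¼) = 5/2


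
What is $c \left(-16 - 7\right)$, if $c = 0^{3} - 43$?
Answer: $989$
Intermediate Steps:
$c = -43$ ($c = 0 - 43 = -43$)
$c \left(-16 - 7\right) = - 43 \left(-16 - 7\right) = \left(-43\right) \left(-23\right) = 989$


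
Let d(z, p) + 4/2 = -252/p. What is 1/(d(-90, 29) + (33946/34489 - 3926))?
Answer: -1000181/3936417762 ≈ -0.00025408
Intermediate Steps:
d(z, p) = -2 - 252/p
1/(d(-90, 29) + (33946/34489 - 3926)) = 1/((-2 - 252/29) + (33946/34489 - 3926)) = 1/(-310/29 - 135369868/34489) = 1/(-3936417762/1000181) = -1000181/3936417762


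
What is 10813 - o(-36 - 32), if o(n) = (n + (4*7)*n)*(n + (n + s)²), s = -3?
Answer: 9817569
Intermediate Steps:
o(n) = 29*n*(n + (-3 + n)²) (o(n) = (n + (4*7)*n)*(n + (n - 3)²) = (n + 28*n)*(n + (-3 + n)²) = (29*n)*(n + (-3 + n)²) = 29*n*(n + (-3 + n)²))
10813 - o(-36 - 32) = 10813 - 29*(-36 - 32)*((-36 - 32) + (-3 + (-36 - 32))²) = 10813 - 29*(-68)*(-68 + (-3 - 68)²) = 10813 - 29*(-68)*(-68 + (-71)²) = 10813 - 29*(-68)*(-68 + 5041) = 10813 - 29*(-68)*4973 = 10813 - 1*(-9806756) = 10813 + 9806756 = 9817569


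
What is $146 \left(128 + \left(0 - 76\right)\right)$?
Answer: $7592$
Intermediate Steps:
$146 \left(128 + \left(0 - 76\right)\right) = 146 \left(128 - 76\right) = 146 \cdot 52 = 7592$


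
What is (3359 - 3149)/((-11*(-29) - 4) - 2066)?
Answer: -210/1751 ≈ -0.11993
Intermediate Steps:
(3359 - 3149)/((-11*(-29) - 4) - 2066) = 210/((319 - 4) - 2066) = 210/(315 - 2066) = 210/(-1751) = 210*(-1/1751) = -210/1751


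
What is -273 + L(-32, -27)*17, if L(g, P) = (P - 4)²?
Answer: 16064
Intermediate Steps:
L(g, P) = (-4 + P)²
-273 + L(-32, -27)*17 = -273 + (-4 - 27)²*17 = -273 + (-31)²*17 = -273 + 961*17 = -273 + 16337 = 16064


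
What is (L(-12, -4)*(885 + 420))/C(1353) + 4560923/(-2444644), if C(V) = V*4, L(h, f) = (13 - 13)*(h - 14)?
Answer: -4560923/2444644 ≈ -1.8657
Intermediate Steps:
L(h, f) = 0 (L(h, f) = 0*(-14 + h) = 0)
C(V) = 4*V
(L(-12, -4)*(885 + 420))/C(1353) + 4560923/(-2444644) = (0*(885 + 420))/((4*1353)) + 4560923/(-2444644) = (0*1305)/5412 + 4560923*(-1/2444644) = 0*(1/5412) - 4560923/2444644 = 0 - 4560923/2444644 = -4560923/2444644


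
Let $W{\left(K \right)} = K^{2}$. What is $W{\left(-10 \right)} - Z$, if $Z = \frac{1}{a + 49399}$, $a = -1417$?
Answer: $\frac{4798199}{47982} \approx 100.0$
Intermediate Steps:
$Z = \frac{1}{47982}$ ($Z = \frac{1}{-1417 + 49399} = \frac{1}{47982} \approx 2.0841 \cdot 10^{-5}$)
$W{\left(-10 \right)} - Z = \left(-10\right)^{2} - \frac{1}{47982} = 100 - \frac{1}{47982} = \frac{4798199}{47982}$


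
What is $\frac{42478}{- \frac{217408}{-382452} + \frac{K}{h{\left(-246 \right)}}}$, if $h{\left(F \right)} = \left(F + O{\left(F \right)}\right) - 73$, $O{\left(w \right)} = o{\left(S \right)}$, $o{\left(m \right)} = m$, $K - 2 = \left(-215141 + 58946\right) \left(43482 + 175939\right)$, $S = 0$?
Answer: $\frac{60618642}{153319282789} \approx 0.00039538$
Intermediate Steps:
$K = -34272463093$ ($K = 2 + \left(-215141 + 58946\right) \left(43482 + 175939\right) = 2 - 34272463095 = -34272463093$)
$O{\left(w \right)} = 0$
$h{\left(F \right)} = -73 + F$ ($h{\left(F \right)} = \left(F + 0\right) - 73 = F - 73 = -73 + F$)
$\frac{42478}{- \frac{217408}{-382452} + \frac{K}{h{\left(-246 \right)}}} = \frac{42478}{- \frac{217408}{-382452} - \frac{34272463093}{-73 - 246}} = \frac{42478}{\left(-217408\right) \left(- \frac{1}{382452}\right) - \frac{34272463093}{-319}} = \frac{42478}{\frac{54352}{95613} - - \frac{3115678463}{29}} = \frac{42478}{\frac{54352}{95613} + \frac{3115678463}{29}} = \frac{42478}{\frac{10272391946863}{95613}} = 42478 \cdot \frac{95613}{10272391946863} = \frac{60618642}{153319282789}$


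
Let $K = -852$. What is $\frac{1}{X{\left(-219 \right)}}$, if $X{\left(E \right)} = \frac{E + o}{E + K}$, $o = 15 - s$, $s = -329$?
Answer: $- \frac{1071}{125} \approx -8.568$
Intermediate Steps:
$o = 344$ ($o = 15 - -329 = 15 + 329 = 344$)
$X{\left(E \right)} = \frac{344 + E}{-852 + E}$ ($X{\left(E \right)} = \frac{E + 344}{E - 852} = \frac{344 + E}{-852 + E}$)
$\frac{1}{X{\left(-219 \right)}} = \frac{1}{\frac{1}{-852 - 219} \left(344 - 219\right)} = \frac{1}{\frac{1}{-1071} \cdot 125} = \frac{1}{\left(- \frac{1}{1071}\right) 125} = \frac{1}{- \frac{125}{1071}} = - \frac{1071}{125}$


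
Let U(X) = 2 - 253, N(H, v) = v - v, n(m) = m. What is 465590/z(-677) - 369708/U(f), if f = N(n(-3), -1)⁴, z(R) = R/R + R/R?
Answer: 58801253/251 ≈ 2.3427e+5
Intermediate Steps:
N(H, v) = 0
z(R) = 2 (z(R) = 1 + 1 = 2)
f = 0 (f = 0⁴ = 0)
U(X) = -251
465590/z(-677) - 369708/U(f) = 465590/2 - 369708/(-251) = 465590*(½) - 369708*(-1/251) = 232795 + 369708/251 = 58801253/251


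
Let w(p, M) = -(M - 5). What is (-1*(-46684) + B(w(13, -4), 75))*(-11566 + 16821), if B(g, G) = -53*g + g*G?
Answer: 246364910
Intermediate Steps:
w(p, M) = 5 - M (w(p, M) = -(-5 + M) = 5 - M)
B(g, G) = -53*g + G*g
(-1*(-46684) + B(w(13, -4), 75))*(-11566 + 16821) = (-1*(-46684) + (5 - 1*(-4))*(-53 + 75))*(-11566 + 16821) = (46684 + (5 + 4)*22)*5255 = (46684 + 9*22)*5255 = (46684 + 198)*5255 = 46882*5255 = 246364910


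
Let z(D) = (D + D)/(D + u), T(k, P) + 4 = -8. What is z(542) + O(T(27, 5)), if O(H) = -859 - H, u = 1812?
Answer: -996377/1177 ≈ -846.54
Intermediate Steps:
T(k, P) = -12 (T(k, P) = -4 - 8 = -12)
z(D) = 2*D/(1812 + D) (z(D) = (D + D)/(D + 1812) = (2*D)/(1812 + D) = 2*D/(1812 + D))
z(542) + O(T(27, 5)) = 2*542/(1812 + 542) + (-859 - 1*(-12)) = 2*542/2354 + (-859 + 12) = 2*542*(1/2354) - 847 = 542/1177 - 847 = -996377/1177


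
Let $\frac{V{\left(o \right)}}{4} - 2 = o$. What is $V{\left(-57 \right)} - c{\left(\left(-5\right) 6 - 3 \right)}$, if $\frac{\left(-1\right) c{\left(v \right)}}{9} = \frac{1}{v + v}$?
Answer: $- \frac{4843}{22} \approx -220.14$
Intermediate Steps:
$V{\left(o \right)} = 8 + 4 o$
$c{\left(v \right)} = - \frac{9}{2 v}$ ($c{\left(v \right)} = - \frac{9}{v + v} = - \frac{9}{2 v}$)
$V{\left(-57 \right)} - c{\left(\left(-5\right) 6 - 3 \right)} = \left(8 + 4 \left(-57\right)\right) - - \frac{9}{2 \left(\left(-5\right) 6 - 3\right)} = \left(8 - 228\right) - - \frac{9}{2 \left(-30 - 3\right)} = -220 - - \frac{9}{2 \left(-33\right)} = -220 - \left(- \frac{9}{2}\right) \left(- \frac{1}{33}\right) = -220 - \frac{3}{22} = - \frac{4843}{22}$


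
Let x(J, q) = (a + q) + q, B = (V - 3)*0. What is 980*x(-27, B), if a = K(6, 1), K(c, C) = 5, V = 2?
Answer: 4900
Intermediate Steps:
a = 5
B = 0 (B = (2 - 3)*0 = -1*0 = 0)
x(J, q) = 5 + 2*q (x(J, q) = (5 + q) + q = 5 + 2*q)
980*x(-27, B) = 980*(5 + 2*0) = 980*(5 + 0) = 980*5 = 4900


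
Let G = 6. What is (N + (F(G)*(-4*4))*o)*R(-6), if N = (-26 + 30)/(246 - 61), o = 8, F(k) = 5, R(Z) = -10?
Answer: 236792/37 ≈ 6399.8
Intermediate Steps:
N = 4/185 ≈ 0.021622
(N + (F(G)*(-4*4))*o)*R(-6) = (4/185 + (5*(-4*4))*8)*(-10) = (4/185 + (5*(-16))*8)*(-10) = (4/185 - 80*8)*(-10) = (4/185 - 640)*(-10) = -118396/185*(-10) = 236792/37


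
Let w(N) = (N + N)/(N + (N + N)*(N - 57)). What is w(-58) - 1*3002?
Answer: -687460/229 ≈ -3002.0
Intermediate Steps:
w(N) = 2*N/(N + 2*N*(-57 + N)) (w(N) = (2*N)/(N + (2*N)*(-57 + N)) = (2*N)/(N + 2*N*(-57 + N)) = 2*N/(N + 2*N*(-57 + N)))
w(-58) - 1*3002 = 2/(-113 + 2*(-58)) - 1*3002 = 2/(-113 - 116) - 3002 = 2/(-229) - 3002 = 2*(-1/229) - 3002 = -2/229 - 3002 = -687460/229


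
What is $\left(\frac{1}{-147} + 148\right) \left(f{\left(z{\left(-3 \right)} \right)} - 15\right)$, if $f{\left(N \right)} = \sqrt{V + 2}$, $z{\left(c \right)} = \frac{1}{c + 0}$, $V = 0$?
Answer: $- \frac{108775}{49} + \frac{21755 \sqrt{2}}{147} \approx -2010.6$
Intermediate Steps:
$z{\left(c \right)} = \frac{1}{c}$
$f{\left(N \right)} = \sqrt{2}$ ($f{\left(N \right)} = \sqrt{0 + 2} = \sqrt{2}$)
$\left(\frac{1}{-147} + 148\right) \left(f{\left(z{\left(-3 \right)} \right)} - 15\right) = \left(\frac{1}{-147} + 148\right) \left(\sqrt{2} - 15\right) = \left(- \frac{1}{147} + 148\right) \left(\sqrt{2} - 15\right) = \frac{21755 \left(-15 + \sqrt{2}\right)}{147} = - \frac{108775}{49} + \frac{21755 \sqrt{2}}{147}$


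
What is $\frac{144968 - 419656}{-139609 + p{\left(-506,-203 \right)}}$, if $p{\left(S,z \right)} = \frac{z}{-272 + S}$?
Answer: $\frac{213707264}{108615599} \approx 1.9676$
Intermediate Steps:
$\frac{144968 - 419656}{-139609 + p{\left(-506,-203 \right)}} = \frac{144968 - 419656}{-139609 - \frac{203}{-272 - 506}} = - \frac{274688}{-139609 - \frac{203}{-778}} = - \frac{274688}{-139609 - - \frac{203}{778}} = - \frac{274688}{-139609 + \frac{203}{778}} = - \frac{274688}{- \frac{108615599}{778}} = \left(-274688\right) \left(- \frac{778}{108615599}\right) = \frac{213707264}{108615599}$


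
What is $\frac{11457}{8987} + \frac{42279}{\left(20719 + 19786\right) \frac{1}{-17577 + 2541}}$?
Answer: $- \frac{300665007297}{19158865} \approx -15693.0$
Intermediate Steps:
$\frac{11457}{8987} + \frac{42279}{\left(20719 + 19786\right) \frac{1}{-17577 + 2541}} = 11457 \cdot \frac{1}{8987} + \frac{42279}{40505 \frac{1}{-15036}} = \frac{603}{473} + \frac{42279}{40505 \left(- \frac{1}{15036}\right)} = \frac{603}{473} + \frac{42279}{- \frac{40505}{15036}} = \frac{603}{473} + 42279 \left(- \frac{15036}{40505}\right) = \frac{603}{473} - \frac{635707044}{40505} = - \frac{300665007297}{19158865}$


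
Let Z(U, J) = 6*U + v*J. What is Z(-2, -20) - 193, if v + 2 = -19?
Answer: 215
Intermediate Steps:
v = -21 (v = -2 - 19 = -21)
Z(U, J) = -21*J + 6*U (Z(U, J) = 6*U - 21*J = -21*J + 6*U)
Z(-2, -20) - 193 = (-21*(-20) + 6*(-2)) - 193 = (420 - 12) - 193 = 408 - 193 = 215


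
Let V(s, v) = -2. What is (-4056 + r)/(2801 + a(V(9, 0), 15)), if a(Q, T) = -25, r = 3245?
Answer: -811/2776 ≈ -0.29215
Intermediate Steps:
(-4056 + r)/(2801 + a(V(9, 0), 15)) = (-4056 + 3245)/(2801 - 25) = -811/2776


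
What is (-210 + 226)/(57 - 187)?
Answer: -8/65 ≈ -0.12308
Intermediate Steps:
(-210 + 226)/(57 - 187) = 16/(-130) = 16*(-1/130) = -8/65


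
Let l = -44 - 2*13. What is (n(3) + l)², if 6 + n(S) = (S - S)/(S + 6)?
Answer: 5776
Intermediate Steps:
n(S) = -6 (n(S) = -6 + (S - S)/(S + 6) = -6 + 0/(6 + S) = -6 + 0 = -6)
l = -70 (l = -44 - 26 = -70)
(n(3) + l)² = (-6 - 70)² = (-76)² = 5776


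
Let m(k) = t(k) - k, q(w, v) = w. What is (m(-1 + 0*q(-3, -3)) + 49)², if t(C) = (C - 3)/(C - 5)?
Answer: 23104/9 ≈ 2567.1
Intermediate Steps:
t(C) = (-3 + C)/(-5 + C)
m(k) = -k + (-3 + k)/(-5 + k) (m(k) = (-3 + k)/(-5 + k) - k = -k + (-3 + k)/(-5 + k))
(m(-1 + 0*q(-3, -3)) + 49)² = ((-3 + (-1 + 0*(-3)) - (-1 + 0*(-3))*(-5 + (-1 + 0*(-3))))/(-5 + (-1 + 0*(-3))) + 49)² = ((-3 + (-1 + 0) - (-1 + 0)*(-5 + (-1 + 0)))/(-5 + (-1 + 0)) + 49)² = ((-3 - 1 - 1*(-1)*(-5 - 1))/(-5 - 1) + 49)² = ((-3 - 1 - 1*(-1)*(-6))/(-6) + 49)² = (-(-3 - 1 - 6)/6 + 49)² = (-⅙*(-10) + 49)² = (5/3 + 49)² = (152/3)² = 23104/9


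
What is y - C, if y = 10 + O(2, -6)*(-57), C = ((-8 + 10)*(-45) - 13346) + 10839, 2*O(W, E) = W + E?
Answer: 2721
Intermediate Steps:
O(W, E) = E/2 + W/2 (O(W, E) = (W + E)/2 = (E + W)/2 = E/2 + W/2)
C = -2597 (C = (2*(-45) - 13346) + 10839 = (-90 - 13346) + 10839 = -13436 + 10839 = -2597)
y = 124 (y = 10 + ((½)*(-6) + (½)*2)*(-57) = 10 + (-3 + 1)*(-57) = 10 - 2*(-57) = 10 + 114 = 124)
y - C = 124 - 1*(-2597) = 124 + 2597 = 2721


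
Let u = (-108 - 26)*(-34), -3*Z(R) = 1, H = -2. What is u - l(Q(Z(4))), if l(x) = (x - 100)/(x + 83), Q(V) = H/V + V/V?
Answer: 136711/30 ≈ 4557.0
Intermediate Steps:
Z(R) = -1/3 (Z(R) = -1/3*1 = -1/3)
Q(V) = 1 - 2/V (Q(V) = -2/V + V/V = -2/V + 1 = 1 - 2/V)
l(x) = (-100 + x)/(83 + x)
u = 4556 (u = -134*(-34) = 4556)
u - l(Q(Z(4))) = 4556 - (-100 + (-2 - 1/3)/(-1/3))/(83 + (-2 - 1/3)/(-1/3)) = 4556 - (-100 - 3*(-7/3))/(83 - 3*(-7/3)) = 4556 - (-100 + 7)/(83 + 7) = 4556 - (-93)/90 = 4556 - 1*(-31/30) = 4556 + 31/30 = 136711/30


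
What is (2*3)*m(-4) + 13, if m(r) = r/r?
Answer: 19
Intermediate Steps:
m(r) = 1
(2*3)*m(-4) + 13 = (2*3)*1 + 13 = 6*1 + 13 = 6 + 13 = 19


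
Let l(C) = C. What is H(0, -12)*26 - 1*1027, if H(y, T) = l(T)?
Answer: -1339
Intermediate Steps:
H(y, T) = T
H(0, -12)*26 - 1*1027 = -12*26 - 1*1027 = -312 - 1027 = -1339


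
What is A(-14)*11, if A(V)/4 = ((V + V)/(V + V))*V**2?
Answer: 8624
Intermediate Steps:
A(V) = 4*V**2 (A(V) = 4*(((V + V)/(V + V))*V**2) = 4*(((2*V)/((2*V)))*V**2) = 4*(((2*V)*(1/(2*V)))*V**2) = 4*(1*V**2) = 4*V**2)
A(-14)*11 = (4*(-14)**2)*11 = (4*196)*11 = 784*11 = 8624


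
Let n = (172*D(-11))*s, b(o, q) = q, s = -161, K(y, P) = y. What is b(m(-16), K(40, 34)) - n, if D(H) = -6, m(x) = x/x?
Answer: -166112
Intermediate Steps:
m(x) = 1
n = 166152 (n = (172*(-6))*(-161) = -1032*(-161) = 166152)
b(m(-16), K(40, 34)) - n = 40 - 1*166152 = 40 - 166152 = -166112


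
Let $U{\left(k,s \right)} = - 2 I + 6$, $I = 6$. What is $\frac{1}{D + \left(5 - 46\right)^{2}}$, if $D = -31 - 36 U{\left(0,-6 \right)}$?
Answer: $\frac{1}{1866} \approx 0.00053591$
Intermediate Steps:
$U{\left(k,s \right)} = -6$ ($U{\left(k,s \right)} = \left(-2\right) 6 + 6 = -12 + 6 = -6$)
$D = 185$ ($D = -31 - -216 = -31 + 216 = 185$)
$\frac{1}{D + \left(5 - 46\right)^{2}} = \frac{1}{185 + \left(5 - 46\right)^{2}} = \frac{1}{185 + \left(-41\right)^{2}} = \frac{1}{185 + 1681} = \frac{1}{1866}$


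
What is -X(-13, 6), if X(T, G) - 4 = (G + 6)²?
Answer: -148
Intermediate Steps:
X(T, G) = 4 + (6 + G)² (X(T, G) = 4 + (G + 6)² = 4 + (6 + G)²)
-X(-13, 6) = -(4 + (6 + 6)²) = -(4 + 12²) = -(4 + 144) = -1*148 = -148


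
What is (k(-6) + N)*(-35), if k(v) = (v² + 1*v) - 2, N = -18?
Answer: -350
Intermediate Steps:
k(v) = -2 + v + v² (k(v) = (v² + v) - 2 = (v + v²) - 2 = -2 + v + v²)
(k(-6) + N)*(-35) = ((-2 - 6 + (-6)²) - 18)*(-35) = ((-2 - 6 + 36) - 18)*(-35) = (28 - 18)*(-35) = 10*(-35) = -350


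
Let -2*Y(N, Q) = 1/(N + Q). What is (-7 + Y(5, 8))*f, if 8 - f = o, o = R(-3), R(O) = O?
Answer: -2013/26 ≈ -77.423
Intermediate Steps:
o = -3
Y(N, Q) = -1/(2*(N + Q))
f = 11 (f = 8 - 1*(-3) = 8 + 3 = 11)
(-7 + Y(5, 8))*f = (-7 - 1/(2*5 + 2*8))*11 = (-7 - 1/(10 + 16))*11 = (-7 - 1/26)*11 = -183/26*11 = -2013/26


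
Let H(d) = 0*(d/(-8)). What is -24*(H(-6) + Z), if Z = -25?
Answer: 600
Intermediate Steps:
H(d) = 0 (H(d) = 0*(d*(-⅛)) = 0*(-d/8) = 0)
-24*(H(-6) + Z) = -24*(0 - 25) = -24*(-25) = 600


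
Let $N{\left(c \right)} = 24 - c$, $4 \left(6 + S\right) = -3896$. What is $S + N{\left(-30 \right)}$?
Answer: $-926$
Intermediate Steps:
$S = -980$ ($S = -6 + \frac{1}{4} \left(-3896\right) = -6 - 974 = -980$)
$S + N{\left(-30 \right)} = -980 + \left(24 - -30\right) = -980 + \left(24 + 30\right) = -980 + 54 = -926$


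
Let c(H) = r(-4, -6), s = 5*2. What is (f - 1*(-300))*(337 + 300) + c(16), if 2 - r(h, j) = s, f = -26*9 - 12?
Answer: 34390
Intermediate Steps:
f = -246 (f = -234 - 12 = -246)
s = 10
r(h, j) = -8 (r(h, j) = 2 - 1*10 = 2 - 10 = -8)
c(H) = -8
(f - 1*(-300))*(337 + 300) + c(16) = (-246 - 1*(-300))*(337 + 300) - 8 = (-246 + 300)*637 - 8 = 54*637 - 8 = 34398 - 8 = 34390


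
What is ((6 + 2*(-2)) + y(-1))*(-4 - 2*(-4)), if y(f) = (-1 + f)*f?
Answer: 16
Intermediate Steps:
y(f) = f*(-1 + f)
((6 + 2*(-2)) + y(-1))*(-4 - 2*(-4)) = ((6 + 2*(-2)) - (-1 - 1))*(-4 - 2*(-4)) = ((6 - 4) - 1*(-2))*(-4 + 8) = (2 + 2)*4 = 4*4 = 16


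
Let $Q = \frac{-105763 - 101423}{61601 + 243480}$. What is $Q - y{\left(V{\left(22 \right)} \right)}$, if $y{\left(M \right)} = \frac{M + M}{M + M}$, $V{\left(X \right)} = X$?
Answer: $- \frac{73181}{43583} \approx -1.6791$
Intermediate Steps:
$Q = - \frac{29598}{43583}$ ($Q = - \frac{207186}{305081} = \left(-207186\right) \frac{1}{305081} = - \frac{29598}{43583} \approx -0.67912$)
$y{\left(M \right)} = 1$ ($y{\left(M \right)} = \frac{2 M}{2 M} = \frac{1}{2 M} 2 M = 1$)
$Q - y{\left(V{\left(22 \right)} \right)} = - \frac{29598}{43583} - 1 = - \frac{73181}{43583}$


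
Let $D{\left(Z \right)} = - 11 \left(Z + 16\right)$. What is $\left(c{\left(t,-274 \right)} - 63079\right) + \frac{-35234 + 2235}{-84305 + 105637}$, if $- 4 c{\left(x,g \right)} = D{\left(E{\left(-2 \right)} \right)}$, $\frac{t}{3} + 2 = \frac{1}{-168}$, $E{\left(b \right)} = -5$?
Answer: $- \frac{672494467}{10666} \approx -63050.0$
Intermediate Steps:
$t = - \frac{337}{56}$ ($t = -6 + \frac{3}{-168} = -6 + 3 \left(- \frac{1}{168}\right) = -6 - \frac{1}{56} = - \frac{337}{56} \approx -6.0179$)
$D{\left(Z \right)} = -176 - 11 Z$ ($D{\left(Z \right)} = - 11 \left(16 + Z\right) = -176 - 11 Z$)
$c{\left(x,g \right)} = \frac{121}{4}$ ($c{\left(x,g \right)} = - \frac{-176 - -55}{4} = - \frac{-176 + 55}{4} = \left(- \frac{1}{4}\right) \left(-121\right) = \frac{121}{4}$)
$\left(c{\left(t,-274 \right)} - 63079\right) + \frac{-35234 + 2235}{-84305 + 105637} = \left(\frac{121}{4} - 63079\right) + \frac{-35234 + 2235}{-84305 + 105637} = - \frac{252195}{4} - \frac{32999}{21332} = - \frac{672494467}{10666}$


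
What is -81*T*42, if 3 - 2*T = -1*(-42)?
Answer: 66339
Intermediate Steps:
T = -39/2 (T = 3/2 - (-1)*(-42)/2 = 3/2 - ½*42 = 3/2 - 21 = -39/2 ≈ -19.500)
-81*T*42 = -81*(-39/2)*42 = (3159/2)*42 = 66339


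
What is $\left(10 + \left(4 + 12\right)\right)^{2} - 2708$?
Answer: $-2032$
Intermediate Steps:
$\left(10 + \left(4 + 12\right)\right)^{2} - 2708 = \left(10 + 16\right)^{2} - 2708 = 26^{2} - 2708 = 676 - 2708 = -2032$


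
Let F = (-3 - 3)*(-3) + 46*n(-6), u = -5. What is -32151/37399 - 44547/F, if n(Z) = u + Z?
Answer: 1650323565/18250712 ≈ 90.425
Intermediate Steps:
n(Z) = -5 + Z
F = -488 (F = (-3 - 3)*(-3) + 46*(-5 - 6) = -6*(-3) + 46*(-11) = 18 - 506 = -488)
-32151/37399 - 44547/F = -32151/37399 - 44547/(-488) = -32151*1/37399 - 44547*(-1/488) = -32151/37399 + 44547/488 = 1650323565/18250712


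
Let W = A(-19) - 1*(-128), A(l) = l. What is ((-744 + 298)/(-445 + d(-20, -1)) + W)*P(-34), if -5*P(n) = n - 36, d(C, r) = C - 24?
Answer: 752458/489 ≈ 1538.8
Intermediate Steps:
d(C, r) = -24 + C
P(n) = 36/5 - n/5 (P(n) = -(n - 36)/5 = -(-36 + n)/5 = 36/5 - n/5)
W = 109 (W = -19 - 1*(-128) = -19 + 128 = 109)
((-744 + 298)/(-445 + d(-20, -1)) + W)*P(-34) = ((-744 + 298)/(-445 + (-24 - 20)) + 109)*(36/5 - ⅕*(-34)) = (-446/(-445 - 44) + 109)*(36/5 + 34/5) = (-446/(-489) + 109)*14 = (-446*(-1/489) + 109)*14 = (446/489 + 109)*14 = (53747/489)*14 = 752458/489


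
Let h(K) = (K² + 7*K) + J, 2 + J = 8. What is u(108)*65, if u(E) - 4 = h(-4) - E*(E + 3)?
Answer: -779350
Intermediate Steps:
J = 6 (J = -2 + 8 = 6)
h(K) = 6 + K² + 7*K (h(K) = (K² + 7*K) + 6 = 6 + K² + 7*K)
u(E) = -2 - E*(3 + E) (u(E) = 4 + ((6 + (-4)² + 7*(-4)) - E*(E + 3)) = 4 + ((6 + 16 - 28) - E*(3 + E)) = 4 + (-6 - E*(3 + E)) = -2 - E*(3 + E))
u(108)*65 = (-2 - 1*108² - 3*108)*65 = (-2 - 1*11664 - 324)*65 = (-2 - 11664 - 324)*65 = -11990*65 = -779350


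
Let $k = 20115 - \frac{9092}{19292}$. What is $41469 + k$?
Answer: $\frac{297017359}{4823} \approx 61584.0$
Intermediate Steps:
$k = \frac{97012372}{4823}$ ($k = 20115 - 9092 \cdot \frac{1}{19292} = 20115 - \frac{2273}{4823} = \frac{97012372}{4823} \approx 20115.0$)
$41469 + k = 41469 + \frac{97012372}{4823} = \frac{297017359}{4823}$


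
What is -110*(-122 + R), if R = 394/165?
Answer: 39472/3 ≈ 13157.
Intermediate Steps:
R = 394/165 (R = 394*(1/165) = 394/165 ≈ 2.3879)
-110*(-122 + R) = -110*(-122 + 394/165) = -110*(-19736/165) = 39472/3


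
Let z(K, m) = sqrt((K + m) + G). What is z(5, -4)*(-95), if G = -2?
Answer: -95*I ≈ -95.0*I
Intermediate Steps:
z(K, m) = sqrt(-2 + K + m) (z(K, m) = sqrt((K + m) - 2) = sqrt(-2 + K + m))
z(5, -4)*(-95) = sqrt(-2 + 5 - 4)*(-95) = sqrt(-1)*(-95) = I*(-95) = -95*I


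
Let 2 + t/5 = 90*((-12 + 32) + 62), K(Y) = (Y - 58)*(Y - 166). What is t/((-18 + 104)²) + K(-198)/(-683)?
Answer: -331996497/2525734 ≈ -131.45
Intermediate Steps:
K(Y) = (-166 + Y)*(-58 + Y) (K(Y) = (-58 + Y)*(-166 + Y) = (-166 + Y)*(-58 + Y))
t = 36890 (t = -10 + 5*(90*((-12 + 32) + 62)) = -10 + 5*(90*(20 + 62)) = -10 + 5*(90*82) = -10 + 5*7380 = -10 + 36900 = 36890)
t/((-18 + 104)²) + K(-198)/(-683) = 36890/((-18 + 104)²) + (9628 + (-198)² - 224*(-198))/(-683) = 36890/(86²) + (9628 + 39204 + 44352)*(-1/683) = 36890/7396 + 93184*(-1/683) = 36890*(1/7396) - 93184/683 = 18445/3698 - 93184/683 = -331996497/2525734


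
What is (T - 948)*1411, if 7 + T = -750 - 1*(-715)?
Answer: -1396890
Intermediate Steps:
T = -42 (T = -7 + (-750 - 1*(-715)) = -7 + (-750 + 715) = -7 - 35 = -42)
(T - 948)*1411 = (-42 - 948)*1411 = -990*1411 = -1396890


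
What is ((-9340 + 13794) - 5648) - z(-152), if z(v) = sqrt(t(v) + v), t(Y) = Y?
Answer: -1194 - 4*I*sqrt(19) ≈ -1194.0 - 17.436*I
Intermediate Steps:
z(v) = sqrt(2)*sqrt(v) (z(v) = sqrt(v + v) = sqrt(2*v) = sqrt(2)*sqrt(v))
((-9340 + 13794) - 5648) - z(-152) = ((-9340 + 13794) - 5648) - sqrt(2)*sqrt(-152) = (4454 - 5648) - sqrt(2)*2*I*sqrt(38) = -1194 - 4*I*sqrt(19)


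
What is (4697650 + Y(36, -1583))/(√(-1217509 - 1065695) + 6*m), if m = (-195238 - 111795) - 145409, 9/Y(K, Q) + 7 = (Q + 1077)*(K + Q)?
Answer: -92428948339759971/53412346004224025 - 136192702917*I*√11649/15260670286921150 ≈ -1.7305 - 0.00096322*I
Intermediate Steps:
Y(K, Q) = 9/(-7 + (1077 + Q)*(K + Q)) (Y(K, Q) = 9/(-7 + (Q + 1077)*(K + Q)) = 9/(-7 + (1077 + Q)*(K + Q)))
m = -452442 (m = -307033 - 145409 = -452442)
(4697650 + Y(36, -1583))/(√(-1217509 - 1065695) + 6*m) = (4697650 + 9/(-7 + (-1583)² + 1077*36 + 1077*(-1583) + 36*(-1583)))/(√(-1217509 - 1065695) + 6*(-452442)) = (4697650 + 9/(-7 + 2505889 + 38772 - 1704891 - 56988))/(√(-2283204) - 2714652) = (4697650 + 9/782775)/(14*I*√11649 - 2714652) = (4697650 + 9*(1/782775))/(-2714652 + 14*I*√11649) = (4697650 + 1/86975)/(-2714652 + 14*I*√11649) = 408578108751/(86975*(-2714652 + 14*I*√11649))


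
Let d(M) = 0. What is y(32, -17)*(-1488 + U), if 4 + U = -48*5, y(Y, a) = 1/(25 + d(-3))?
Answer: -1732/25 ≈ -69.280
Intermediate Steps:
y(Y, a) = 1/25 (y(Y, a) = 1/(25 + 0) = 1/25)
U = -244 (U = -4 - 48*5 = -4 - 240 = -244)
y(32, -17)*(-1488 + U) = (-1488 - 244)/25 = (1/25)*(-1732) = -1732/25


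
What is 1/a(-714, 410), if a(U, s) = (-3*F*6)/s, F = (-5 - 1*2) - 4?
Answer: 205/99 ≈ 2.0707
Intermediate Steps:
F = -11 (F = (-5 - 2) - 4 = -7 - 4 = -11)
a(U, s) = 198/s (a(U, s) = (-3*(-11)*6)/s = (33*6)/s = 198/s)
1/a(-714, 410) = 1/(198/410) = 1/(198*(1/410)) = 1/(99/205) = 205/99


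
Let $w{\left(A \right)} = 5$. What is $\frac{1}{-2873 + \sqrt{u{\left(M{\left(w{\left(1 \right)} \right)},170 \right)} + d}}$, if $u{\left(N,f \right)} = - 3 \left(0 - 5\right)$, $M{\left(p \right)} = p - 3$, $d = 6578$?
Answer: $- \frac{2873}{8247536} - \frac{\sqrt{6593}}{8247536} \approx -0.00035819$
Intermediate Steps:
$M{\left(p \right)} = -3 + p$ ($M{\left(p \right)} = p - 3 = -3 + p$)
$u{\left(N,f \right)} = 15$ ($u{\left(N,f \right)} = \left(-3\right) \left(-5\right) = 15$)
$\frac{1}{-2873 + \sqrt{u{\left(M{\left(w{\left(1 \right)} \right)},170 \right)} + d}} = \frac{1}{-2873 + \sqrt{15 + 6578}} = \frac{1}{-2873 + \sqrt{6593}}$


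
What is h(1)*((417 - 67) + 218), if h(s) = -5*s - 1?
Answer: -3408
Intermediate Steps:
h(s) = -1 - 5*s
h(1)*((417 - 67) + 218) = (-1 - 5*1)*((417 - 67) + 218) = (-1 - 5)*(350 + 218) = -6*568 = -3408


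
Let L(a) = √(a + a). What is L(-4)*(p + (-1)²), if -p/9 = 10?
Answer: -178*I*√2 ≈ -251.73*I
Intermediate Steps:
L(a) = √2*√a (L(a) = √(2*a) = √2*√a)
p = -90 (p = -9*10 = -90)
L(-4)*(p + (-1)²) = (√2*√(-4))*(-90 + (-1)²) = (√2*(2*I))*(-90 + 1) = (2*I*√2)*(-89) = -178*I*√2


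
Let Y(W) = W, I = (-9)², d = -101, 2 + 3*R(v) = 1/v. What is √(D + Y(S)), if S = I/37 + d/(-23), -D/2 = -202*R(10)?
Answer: I*√40619991570/12765 ≈ 15.789*I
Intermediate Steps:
R(v) = -⅔ + 1/(3*v)
D = -3838/15 (D = -(-404)*(⅓)*(1 - 2*10)/10 = -(-404)*(⅓)*(⅒)*(1 - 20) = -(-404)*(⅓)*(⅒)*(-19) = -(-404)*(-19)/30 = -2*1919/15 = -3838/15 ≈ -255.87)
I = 81
S = 5600/851 (S = 81/37 - 101/(-23) = 81*(1/37) - 101*(-1/23) = 81/37 + 101/23 = 5600/851 ≈ 6.5805)
√(D + Y(S)) = √(-3838/15 + 5600/851) = √(-3182138/12765) = I*√40619991570/12765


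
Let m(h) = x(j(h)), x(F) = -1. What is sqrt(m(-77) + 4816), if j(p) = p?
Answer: 3*sqrt(535) ≈ 69.390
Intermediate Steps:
m(h) = -1
sqrt(m(-77) + 4816) = sqrt(-1 + 4816) = sqrt(4815) = 3*sqrt(535)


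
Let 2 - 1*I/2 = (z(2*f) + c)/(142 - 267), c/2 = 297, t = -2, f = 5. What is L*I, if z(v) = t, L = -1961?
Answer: -3302324/125 ≈ -26419.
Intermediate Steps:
c = 594 (c = 2*297 = 594)
z(v) = -2
I = 1684/125 (I = 4 - 2*(-2 + 594)/(142 - 267) = 4 - 1184/(-125) = 4 - 1184*(-1)/125 = 4 - 2*(-592/125) = 4 + 1184/125 = 1684/125 ≈ 13.472)
L*I = -1961*1684/125 = -3302324/125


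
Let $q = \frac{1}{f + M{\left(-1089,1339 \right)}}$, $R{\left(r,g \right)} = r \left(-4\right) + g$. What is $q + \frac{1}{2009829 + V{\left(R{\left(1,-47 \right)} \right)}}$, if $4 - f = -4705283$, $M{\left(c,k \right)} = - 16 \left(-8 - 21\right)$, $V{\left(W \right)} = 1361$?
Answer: $\frac{6716941}{9464159353690} \approx 7.0972 \cdot 10^{-7}$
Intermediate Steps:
$R{\left(r,g \right)} = g - 4 r$ ($R{\left(r,g \right)} = - 4 r + g = g - 4 r$)
$M{\left(c,k \right)} = 464$ ($M{\left(c,k \right)} = \left(-16\right) \left(-29\right) = 464$)
$f = 4705287$ ($f = 4 - -4705283 = 4 + 4705283 = 4705287$)
$q = \frac{1}{4705751}$ ($q = \frac{1}{4705287 + 464} = \frac{1}{4705751} \approx 2.1251 \cdot 10^{-7}$)
$q + \frac{1}{2009829 + V{\left(R{\left(1,-47 \right)} \right)}} = \frac{1}{4705751} + \frac{1}{2009829 + 1361} = \frac{1}{4705751} + \frac{1}{2011190} = \frac{6716941}{9464159353690}$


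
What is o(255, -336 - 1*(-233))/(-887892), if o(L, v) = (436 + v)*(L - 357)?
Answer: 5661/147982 ≈ 0.038255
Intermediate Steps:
o(L, v) = (-357 + L)*(436 + v) (o(L, v) = (436 + v)*(-357 + L) = (-357 + L)*(436 + v))
o(255, -336 - 1*(-233))/(-887892) = (-155652 - 357*(-336 - 1*(-233)) + 436*255 + 255*(-336 - 1*(-233)))/(-887892) = (-155652 - 357*(-336 + 233) + 111180 + 255*(-336 + 233))*(-1/887892) = (-155652 - 357*(-103) + 111180 + 255*(-103))*(-1/887892) = (-155652 + 36771 + 111180 - 26265)*(-1/887892) = -33966*(-1/887892) = 5661/147982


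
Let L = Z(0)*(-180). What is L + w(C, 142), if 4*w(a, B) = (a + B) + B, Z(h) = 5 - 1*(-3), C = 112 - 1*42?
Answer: -2703/2 ≈ -1351.5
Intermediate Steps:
C = 70 (C = 112 - 42 = 70)
Z(h) = 8 (Z(h) = 5 + 3 = 8)
w(a, B) = B/2 + a/4 (w(a, B) = ((a + B) + B)/4 = ((B + a) + B)/4 = (a + 2*B)/4 = B/2 + a/4)
L = -1440 (L = 8*(-180) = -1440)
L + w(C, 142) = -1440 + ((1/2)*142 + (1/4)*70) = -1440 + (71 + 35/2) = -1440 + 177/2 = -2703/2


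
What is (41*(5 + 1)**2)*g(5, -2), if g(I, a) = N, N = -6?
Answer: -8856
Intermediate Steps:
g(I, a) = -6
(41*(5 + 1)**2)*g(5, -2) = (41*(5 + 1)**2)*(-6) = (41*6**2)*(-6) = (41*36)*(-6) = 1476*(-6) = -8856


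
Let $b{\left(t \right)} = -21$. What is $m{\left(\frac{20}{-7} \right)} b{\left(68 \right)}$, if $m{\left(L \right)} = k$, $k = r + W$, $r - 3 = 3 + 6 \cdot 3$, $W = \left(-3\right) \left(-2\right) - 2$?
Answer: $-588$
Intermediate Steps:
$W = 4$ ($W = 6 - 2 = 4$)
$r = 24$ ($r = 3 + \left(3 + 6 \cdot 3\right) = 3 + \left(3 + 18\right) = 3 + 21 = 24$)
$k = 28$ ($k = 24 + 4 = 28$)
$m{\left(L \right)} = 28$
$m{\left(\frac{20}{-7} \right)} b{\left(68 \right)} = 28 \left(-21\right) = -588$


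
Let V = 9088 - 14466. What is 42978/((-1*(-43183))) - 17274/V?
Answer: 488539413/116119087 ≈ 4.2072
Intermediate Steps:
V = -5378
42978/((-1*(-43183))) - 17274/V = 42978/((-1*(-43183))) - 17274/(-5378) = 42978/43183 - 17274*(-1/5378) = 42978*(1/43183) + 8637/2689 = 42978/43183 + 8637/2689 = 488539413/116119087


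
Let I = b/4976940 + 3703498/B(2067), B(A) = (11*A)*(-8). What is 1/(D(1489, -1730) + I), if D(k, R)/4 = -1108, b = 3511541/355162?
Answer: -4465597236426040/19882448845780984137 ≈ -0.00022460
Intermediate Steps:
B(A) = -88*A
b = 3511541/355162 (b = 3511541*(1/355162) = 3511541/355162 ≈ 9.8871)
D(k, R) = -4432 (D(k, R) = 4*(-1108) = -4432)
I = -90921893940774857/4465597236426040 (I = (3511541/355162)/4976940 + 3703498/((-88*2067)) = (3511541/355162)*(1/4976940) + 3703498/(-181896) = 3511541/1767619964280 + 3703498*(-1/181896) = 3511541/1767619964280 - 1851749/90948 = -90921893940774857/4465597236426040 ≈ -20.361)
1/(D(1489, -1730) + I) = 1/(-4432 - 90921893940774857/4465597236426040) = 1/(-19882448845780984137/4465597236426040) = -4465597236426040/19882448845780984137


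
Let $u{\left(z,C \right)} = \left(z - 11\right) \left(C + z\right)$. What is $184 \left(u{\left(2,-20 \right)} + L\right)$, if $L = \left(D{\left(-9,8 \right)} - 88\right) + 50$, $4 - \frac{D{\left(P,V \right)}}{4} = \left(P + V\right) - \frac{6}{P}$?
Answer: $\frac{78016}{3} \approx 26005.0$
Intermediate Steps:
$D{\left(P,V \right)} = 16 - 4 P - 4 V + \frac{24}{P}$ ($D{\left(P,V \right)} = 16 - 4 \left(\left(P + V\right) - \frac{6}{P}\right) = 16 - 4 \left(P + V - \frac{6}{P}\right) = 16 - \left(- \frac{24}{P} + 4 P + 4 V\right) = 16 - 4 P - 4 V + \frac{24}{P}$)
$u{\left(z,C \right)} = \left(-11 + z\right) \left(C + z\right)$
$L = - \frac{62}{3}$ ($L = \left(\frac{4 \left(6 - - 9 \left(-4 - 9 + 8\right)\right)}{-9} - 88\right) + 50 = \left(4 \left(- \frac{1}{9}\right) \left(6 - \left(-9\right) \left(-5\right)\right) - 88\right) + 50 = \left(4 \left(- \frac{1}{9}\right) \left(6 - 45\right) - 88\right) + 50 = \left(4 \left(- \frac{1}{9}\right) \left(-39\right) - 88\right) + 50 = \left(\frac{52}{3} - 88\right) + 50 = - \frac{212}{3} + 50 = - \frac{62}{3} \approx -20.667$)
$184 \left(u{\left(2,-20 \right)} + L\right) = 184 \left(\left(2^{2} - -220 - 22 - 40\right) - \frac{62}{3}\right) = 184 \left(\left(4 + 220 - 22 - 40\right) - \frac{62}{3}\right) = 184 \left(162 - \frac{62}{3}\right) = 184 \cdot \frac{424}{3} = \frac{78016}{3}$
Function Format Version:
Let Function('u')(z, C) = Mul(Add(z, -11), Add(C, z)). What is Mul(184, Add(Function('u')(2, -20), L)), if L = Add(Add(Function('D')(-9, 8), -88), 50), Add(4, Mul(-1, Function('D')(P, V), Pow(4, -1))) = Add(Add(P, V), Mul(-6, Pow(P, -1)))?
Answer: Rational(78016, 3) ≈ 26005.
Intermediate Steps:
Function('D')(P, V) = Add(16, Mul(-4, P), Mul(-4, V), Mul(24, Pow(P, -1))) (Function('D')(P, V) = Add(16, Mul(-4, Add(Add(P, V), Mul(-6, Pow(P, -1))))) = Add(16, Mul(-4, Add(P, V, Mul(-6, Pow(P, -1))))) = Add(16, Add(Mul(-4, P), Mul(-4, V), Mul(24, Pow(P, -1)))) = Add(16, Mul(-4, P), Mul(-4, V), Mul(24, Pow(P, -1))))
Function('u')(z, C) = Mul(Add(-11, z), Add(C, z))
L = Rational(-62, 3) (L = Add(Add(Mul(4, Pow(-9, -1), Add(6, Mul(-1, -9, Add(-4, -9, 8)))), -88), 50) = Add(Add(Mul(4, Rational(-1, 9), Add(6, Mul(-1, -9, -5))), -88), 50) = Add(Add(Mul(4, Rational(-1, 9), Add(6, -45)), -88), 50) = Add(Add(Mul(4, Rational(-1, 9), -39), -88), 50) = Add(Add(Rational(52, 3), -88), 50) = Add(Rational(-212, 3), 50) = Rational(-62, 3) ≈ -20.667)
Mul(184, Add(Function('u')(2, -20), L)) = Mul(184, Add(Add(Pow(2, 2), Mul(-11, -20), Mul(-11, 2), Mul(-20, 2)), Rational(-62, 3))) = Mul(184, Add(Add(4, 220, -22, -40), Rational(-62, 3))) = Mul(184, Add(162, Rational(-62, 3))) = Mul(184, Rational(424, 3)) = Rational(78016, 3)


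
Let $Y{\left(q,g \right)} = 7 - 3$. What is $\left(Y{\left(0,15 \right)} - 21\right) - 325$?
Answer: $-342$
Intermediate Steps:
$Y{\left(q,g \right)} = 4$ ($Y{\left(q,g \right)} = 7 - 3 = 4$)
$\left(Y{\left(0,15 \right)} - 21\right) - 325 = \left(4 - 21\right) - 325 = -17 - 325 = -342$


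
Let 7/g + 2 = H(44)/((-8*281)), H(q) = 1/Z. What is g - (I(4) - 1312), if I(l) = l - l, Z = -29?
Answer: 170606152/130383 ≈ 1308.5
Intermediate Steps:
I(l) = 0
H(q) = -1/29 (H(q) = 1/(-29) = -1/29)
g = -456344/130383 (g = 7/(-2 - 1/(29*((-8*281)))) = 7/(-2 - 1/29/(-2248)) = 7/(-2 - 1/29*(-1/2248)) = 7/(-2 + 1/65192) = 7/(-130383/65192) = 7*(-65192/130383) = -456344/130383 ≈ -3.5000)
g - (I(4) - 1312) = -456344/130383 - (0 - 1312) = -456344/130383 - 1*(-1312) = -456344/130383 + 1312 = 170606152/130383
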